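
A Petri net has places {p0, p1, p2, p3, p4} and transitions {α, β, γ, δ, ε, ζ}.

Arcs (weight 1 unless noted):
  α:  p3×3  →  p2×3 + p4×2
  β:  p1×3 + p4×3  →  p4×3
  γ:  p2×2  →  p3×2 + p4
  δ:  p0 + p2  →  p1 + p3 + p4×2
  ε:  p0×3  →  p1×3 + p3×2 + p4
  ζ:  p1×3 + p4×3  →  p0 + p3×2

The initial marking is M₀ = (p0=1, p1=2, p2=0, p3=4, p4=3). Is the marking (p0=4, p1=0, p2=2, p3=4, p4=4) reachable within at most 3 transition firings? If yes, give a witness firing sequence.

NO — not reachable within 3 firings

depth 0: 1 marking
depth 1: 2 markings reached so far
depth 2: 4 markings reached so far
depth 3: 8 markings reached so far
target is not among the 8 markings reachable within 3 steps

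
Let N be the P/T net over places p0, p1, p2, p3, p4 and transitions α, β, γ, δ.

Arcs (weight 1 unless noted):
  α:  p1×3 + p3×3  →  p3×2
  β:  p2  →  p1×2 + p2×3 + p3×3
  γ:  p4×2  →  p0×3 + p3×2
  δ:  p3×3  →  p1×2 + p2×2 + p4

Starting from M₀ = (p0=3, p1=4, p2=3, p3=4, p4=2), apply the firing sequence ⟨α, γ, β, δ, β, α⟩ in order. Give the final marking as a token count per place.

(p0=6, p1=4, p2=9, p3=7, p4=1)

step 1: fire α:  (p0=3, p1=4, p2=3, p3=4, p4=2) → (p0=3, p1=1, p2=3, p3=3, p4=2)
step 2: fire γ:  (p0=3, p1=1, p2=3, p3=3, p4=2) → (p0=6, p1=1, p2=3, p3=5, p4=0)
step 3: fire β:  (p0=6, p1=1, p2=3, p3=5, p4=0) → (p0=6, p1=3, p2=5, p3=8, p4=0)
step 4: fire δ:  (p0=6, p1=3, p2=5, p3=8, p4=0) → (p0=6, p1=5, p2=7, p3=5, p4=1)
step 5: fire β:  (p0=6, p1=5, p2=7, p3=5, p4=1) → (p0=6, p1=7, p2=9, p3=8, p4=1)
step 6: fire α:  (p0=6, p1=7, p2=9, p3=8, p4=1) → (p0=6, p1=4, p2=9, p3=7, p4=1)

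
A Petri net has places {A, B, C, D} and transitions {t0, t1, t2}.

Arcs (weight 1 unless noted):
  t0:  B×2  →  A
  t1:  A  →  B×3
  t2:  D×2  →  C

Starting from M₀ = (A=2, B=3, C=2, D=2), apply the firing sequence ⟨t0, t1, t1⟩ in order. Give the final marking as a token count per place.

(A=1, B=7, C=2, D=2)

step 1: fire t0:  (A=2, B=3, C=2, D=2) → (A=3, B=1, C=2, D=2)
step 2: fire t1:  (A=3, B=1, C=2, D=2) → (A=2, B=4, C=2, D=2)
step 3: fire t1:  (A=2, B=4, C=2, D=2) → (A=1, B=7, C=2, D=2)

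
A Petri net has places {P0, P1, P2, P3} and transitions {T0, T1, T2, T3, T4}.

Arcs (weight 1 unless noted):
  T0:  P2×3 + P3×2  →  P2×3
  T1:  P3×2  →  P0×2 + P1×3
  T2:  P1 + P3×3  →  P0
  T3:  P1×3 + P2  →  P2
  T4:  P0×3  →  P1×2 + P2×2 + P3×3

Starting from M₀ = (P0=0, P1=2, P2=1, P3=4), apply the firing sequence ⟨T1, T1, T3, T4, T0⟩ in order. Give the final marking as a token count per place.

(P0=1, P1=7, P2=3, P3=1)

step 1: fire T1:  (P0=0, P1=2, P2=1, P3=4) → (P0=2, P1=5, P2=1, P3=2)
step 2: fire T1:  (P0=2, P1=5, P2=1, P3=2) → (P0=4, P1=8, P2=1, P3=0)
step 3: fire T3:  (P0=4, P1=8, P2=1, P3=0) → (P0=4, P1=5, P2=1, P3=0)
step 4: fire T4:  (P0=4, P1=5, P2=1, P3=0) → (P0=1, P1=7, P2=3, P3=3)
step 5: fire T0:  (P0=1, P1=7, P2=3, P3=3) → (P0=1, P1=7, P2=3, P3=1)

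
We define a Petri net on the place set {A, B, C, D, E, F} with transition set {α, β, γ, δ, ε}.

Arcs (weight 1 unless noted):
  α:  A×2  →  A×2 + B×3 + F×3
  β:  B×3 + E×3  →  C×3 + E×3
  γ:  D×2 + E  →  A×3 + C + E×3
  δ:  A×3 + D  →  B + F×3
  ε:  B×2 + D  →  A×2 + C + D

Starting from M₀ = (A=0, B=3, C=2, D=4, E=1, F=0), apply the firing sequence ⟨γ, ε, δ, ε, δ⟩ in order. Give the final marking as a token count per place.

(A=1, B=1, C=5, D=0, E=3, F=6)

step 1: fire γ:  (A=0, B=3, C=2, D=4, E=1, F=0) → (A=3, B=3, C=3, D=2, E=3, F=0)
step 2: fire ε:  (A=3, B=3, C=3, D=2, E=3, F=0) → (A=5, B=1, C=4, D=2, E=3, F=0)
step 3: fire δ:  (A=5, B=1, C=4, D=2, E=3, F=0) → (A=2, B=2, C=4, D=1, E=3, F=3)
step 4: fire ε:  (A=2, B=2, C=4, D=1, E=3, F=3) → (A=4, B=0, C=5, D=1, E=3, F=3)
step 5: fire δ:  (A=4, B=0, C=5, D=1, E=3, F=3) → (A=1, B=1, C=5, D=0, E=3, F=6)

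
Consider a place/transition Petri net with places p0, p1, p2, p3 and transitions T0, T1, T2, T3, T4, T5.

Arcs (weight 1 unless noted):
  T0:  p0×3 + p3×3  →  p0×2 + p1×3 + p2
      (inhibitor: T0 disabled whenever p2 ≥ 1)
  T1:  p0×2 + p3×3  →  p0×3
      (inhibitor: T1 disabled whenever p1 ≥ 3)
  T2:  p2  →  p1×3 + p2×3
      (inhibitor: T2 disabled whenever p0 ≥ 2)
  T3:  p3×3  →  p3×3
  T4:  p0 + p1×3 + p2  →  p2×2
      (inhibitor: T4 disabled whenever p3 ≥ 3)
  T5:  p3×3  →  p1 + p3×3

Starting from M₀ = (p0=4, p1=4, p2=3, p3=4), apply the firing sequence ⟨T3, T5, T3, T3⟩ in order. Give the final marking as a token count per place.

(p0=4, p1=5, p2=3, p3=4)

step 1: fire T3:  (p0=4, p1=4, p2=3, p3=4) → (p0=4, p1=4, p2=3, p3=4)
step 2: fire T5:  (p0=4, p1=4, p2=3, p3=4) → (p0=4, p1=5, p2=3, p3=4)
step 3: fire T3:  (p0=4, p1=5, p2=3, p3=4) → (p0=4, p1=5, p2=3, p3=4)
step 4: fire T3:  (p0=4, p1=5, p2=3, p3=4) → (p0=4, p1=5, p2=3, p3=4)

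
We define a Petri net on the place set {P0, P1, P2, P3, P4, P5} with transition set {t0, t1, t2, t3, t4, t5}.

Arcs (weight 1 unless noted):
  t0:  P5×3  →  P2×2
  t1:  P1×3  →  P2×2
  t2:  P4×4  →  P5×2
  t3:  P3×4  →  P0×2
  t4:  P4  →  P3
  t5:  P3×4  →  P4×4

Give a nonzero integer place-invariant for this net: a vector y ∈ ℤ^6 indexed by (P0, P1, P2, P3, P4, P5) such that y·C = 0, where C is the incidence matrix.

Incidence matrix C (rows=places, cols=transitions):
       t0   t1   t2   t3   t4   t5
   P0   0    0    0    2    0    0
   P1   0   -3    0    0    0    0
   P2   2    2    0    0    0    0
   P3   0    0    0   -4    1   -4
   P4   0    0   -4    0   -1    4
   P5  -3    0    2    0    0    0

Candidate y = [2, 2, 3, 1, 1, 2]; check y·C column-wise:
  col t0: 2·0 + 2·0 + 3·2 + 1·0 + 1·0 + 2·-3 = 0
  col t1: 2·0 + 2·-3 + 3·2 + 1·0 + 1·0 + 2·0 = 0
  col t2: 2·0 + 2·0 + 3·0 + 1·0 + 1·-4 + 2·2 = 0
  col t3: 2·2 + 2·0 + 3·0 + 1·-4 + 1·0 + 2·0 = 0
  col t4: 2·0 + 2·0 + 3·0 + 1·1 + 1·-1 + 2·0 = 0
  col t5: 2·0 + 2·0 + 3·0 + 1·-4 + 1·4 + 2·0 = 0

y = (P0:2, P1:2, P2:3, P3:1, P4:1, P5:2)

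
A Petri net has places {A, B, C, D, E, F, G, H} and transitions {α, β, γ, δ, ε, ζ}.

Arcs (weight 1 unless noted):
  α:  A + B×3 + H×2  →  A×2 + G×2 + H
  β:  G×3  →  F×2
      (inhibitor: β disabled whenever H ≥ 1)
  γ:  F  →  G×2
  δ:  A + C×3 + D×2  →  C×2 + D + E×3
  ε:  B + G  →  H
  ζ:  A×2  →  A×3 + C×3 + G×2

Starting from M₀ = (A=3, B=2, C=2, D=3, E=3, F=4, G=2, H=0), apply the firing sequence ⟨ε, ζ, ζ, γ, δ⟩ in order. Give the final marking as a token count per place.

step 1: fire ε:  (A=3, B=2, C=2, D=3, E=3, F=4, G=2, H=0) → (A=3, B=1, C=2, D=3, E=3, F=4, G=1, H=1)
step 2: fire ζ:  (A=3, B=1, C=2, D=3, E=3, F=4, G=1, H=1) → (A=4, B=1, C=5, D=3, E=3, F=4, G=3, H=1)
step 3: fire ζ:  (A=4, B=1, C=5, D=3, E=3, F=4, G=3, H=1) → (A=5, B=1, C=8, D=3, E=3, F=4, G=5, H=1)
step 4: fire γ:  (A=5, B=1, C=8, D=3, E=3, F=4, G=5, H=1) → (A=5, B=1, C=8, D=3, E=3, F=3, G=7, H=1)
step 5: fire δ:  (A=5, B=1, C=8, D=3, E=3, F=3, G=7, H=1) → (A=4, B=1, C=7, D=2, E=6, F=3, G=7, H=1)

(A=4, B=1, C=7, D=2, E=6, F=3, G=7, H=1)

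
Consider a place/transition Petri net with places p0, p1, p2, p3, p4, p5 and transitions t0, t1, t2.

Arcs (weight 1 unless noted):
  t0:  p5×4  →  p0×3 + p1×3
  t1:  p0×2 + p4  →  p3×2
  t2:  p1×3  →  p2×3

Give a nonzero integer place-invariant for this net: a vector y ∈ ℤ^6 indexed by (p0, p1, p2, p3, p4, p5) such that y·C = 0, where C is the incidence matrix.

Incidence matrix C (rows=places, cols=transitions):
       t0   t1   t2
   p0   3   -2    0
   p1   3    0   -3
   p2   0    0    3
   p3   0    2    0
   p4   0   -1    0
   p5  -4    0    0

Candidate y = [1, -1, -1, 1, 0, 0]; check y·C column-wise:
  col t0: 1·3 + -1·3 + -1·0 + 1·0 + 0·-4 = 0
  col t1: 1·-2 + -1·0 + -1·0 + 1·2 + 0·-1 = 0
  col t2: 1·0 + -1·-3 + -1·3 + 1·0 = 0

y = (p0:1, p1:-1, p2:-1, p3:1, p4:0, p5:0)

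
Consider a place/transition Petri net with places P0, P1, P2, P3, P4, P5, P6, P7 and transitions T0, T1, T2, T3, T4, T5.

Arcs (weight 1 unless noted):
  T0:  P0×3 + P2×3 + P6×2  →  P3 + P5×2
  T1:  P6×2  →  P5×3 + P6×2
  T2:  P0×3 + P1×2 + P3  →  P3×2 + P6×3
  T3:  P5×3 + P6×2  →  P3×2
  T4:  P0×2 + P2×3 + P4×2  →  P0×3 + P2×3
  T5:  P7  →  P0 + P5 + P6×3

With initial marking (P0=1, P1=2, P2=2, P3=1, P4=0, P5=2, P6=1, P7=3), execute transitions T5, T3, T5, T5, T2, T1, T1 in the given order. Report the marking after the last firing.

(P0=1, P1=0, P2=2, P3=4, P4=0, P5=8, P6=11, P7=0)

step 1: fire T5:  (P0=1, P1=2, P2=2, P3=1, P4=0, P5=2, P6=1, P7=3) → (P0=2, P1=2, P2=2, P3=1, P4=0, P5=3, P6=4, P7=2)
step 2: fire T3:  (P0=2, P1=2, P2=2, P3=1, P4=0, P5=3, P6=4, P7=2) → (P0=2, P1=2, P2=2, P3=3, P4=0, P5=0, P6=2, P7=2)
step 3: fire T5:  (P0=2, P1=2, P2=2, P3=3, P4=0, P5=0, P6=2, P7=2) → (P0=3, P1=2, P2=2, P3=3, P4=0, P5=1, P6=5, P7=1)
step 4: fire T5:  (P0=3, P1=2, P2=2, P3=3, P4=0, P5=1, P6=5, P7=1) → (P0=4, P1=2, P2=2, P3=3, P4=0, P5=2, P6=8, P7=0)
step 5: fire T2:  (P0=4, P1=2, P2=2, P3=3, P4=0, P5=2, P6=8, P7=0) → (P0=1, P1=0, P2=2, P3=4, P4=0, P5=2, P6=11, P7=0)
step 6: fire T1:  (P0=1, P1=0, P2=2, P3=4, P4=0, P5=2, P6=11, P7=0) → (P0=1, P1=0, P2=2, P3=4, P4=0, P5=5, P6=11, P7=0)
step 7: fire T1:  (P0=1, P1=0, P2=2, P3=4, P4=0, P5=5, P6=11, P7=0) → (P0=1, P1=0, P2=2, P3=4, P4=0, P5=8, P6=11, P7=0)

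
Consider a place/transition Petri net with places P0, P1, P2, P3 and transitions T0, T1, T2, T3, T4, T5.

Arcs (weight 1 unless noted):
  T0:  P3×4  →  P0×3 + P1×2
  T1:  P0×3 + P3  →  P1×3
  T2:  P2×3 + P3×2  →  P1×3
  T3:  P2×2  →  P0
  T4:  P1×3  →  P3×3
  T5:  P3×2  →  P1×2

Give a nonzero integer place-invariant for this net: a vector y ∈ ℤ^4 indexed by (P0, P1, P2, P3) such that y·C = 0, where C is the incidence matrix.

Incidence matrix C (rows=places, cols=transitions):
       T0   T1   T2   T3   T4   T5
   P0   3   -3    0    1    0    0
   P1   2    3    3    0   -3    2
   P2   0    0   -3   -2    0    0
   P3  -4   -1   -2    0    3   -2

Candidate y = [2, 3, 1, 3]; check y·C column-wise:
  col T0: 2·3 + 3·2 + 1·0 + 3·-4 = 0
  col T1: 2·-3 + 3·3 + 1·0 + 3·-1 = 0
  col T2: 2·0 + 3·3 + 1·-3 + 3·-2 = 0
  col T3: 2·1 + 3·0 + 1·-2 + 3·0 = 0
  col T4: 2·0 + 3·-3 + 1·0 + 3·3 = 0
  col T5: 2·0 + 3·2 + 1·0 + 3·-2 = 0

y = (P0:2, P1:3, P2:1, P3:3)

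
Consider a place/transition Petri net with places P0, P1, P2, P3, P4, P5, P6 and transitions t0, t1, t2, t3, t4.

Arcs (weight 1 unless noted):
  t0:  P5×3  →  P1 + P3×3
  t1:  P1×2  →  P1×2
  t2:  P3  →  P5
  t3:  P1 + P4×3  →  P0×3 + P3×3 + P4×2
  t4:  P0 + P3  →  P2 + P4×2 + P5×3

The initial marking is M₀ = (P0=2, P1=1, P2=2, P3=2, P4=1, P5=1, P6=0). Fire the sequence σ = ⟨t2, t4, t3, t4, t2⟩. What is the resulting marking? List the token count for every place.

(P0=3, P1=0, P2=4, P3=1, P4=4, P5=9, P6=0)

step 1: fire t2:  (P0=2, P1=1, P2=2, P3=2, P4=1, P5=1, P6=0) → (P0=2, P1=1, P2=2, P3=1, P4=1, P5=2, P6=0)
step 2: fire t4:  (P0=2, P1=1, P2=2, P3=1, P4=1, P5=2, P6=0) → (P0=1, P1=1, P2=3, P3=0, P4=3, P5=5, P6=0)
step 3: fire t3:  (P0=1, P1=1, P2=3, P3=0, P4=3, P5=5, P6=0) → (P0=4, P1=0, P2=3, P3=3, P4=2, P5=5, P6=0)
step 4: fire t4:  (P0=4, P1=0, P2=3, P3=3, P4=2, P5=5, P6=0) → (P0=3, P1=0, P2=4, P3=2, P4=4, P5=8, P6=0)
step 5: fire t2:  (P0=3, P1=0, P2=4, P3=2, P4=4, P5=8, P6=0) → (P0=3, P1=0, P2=4, P3=1, P4=4, P5=9, P6=0)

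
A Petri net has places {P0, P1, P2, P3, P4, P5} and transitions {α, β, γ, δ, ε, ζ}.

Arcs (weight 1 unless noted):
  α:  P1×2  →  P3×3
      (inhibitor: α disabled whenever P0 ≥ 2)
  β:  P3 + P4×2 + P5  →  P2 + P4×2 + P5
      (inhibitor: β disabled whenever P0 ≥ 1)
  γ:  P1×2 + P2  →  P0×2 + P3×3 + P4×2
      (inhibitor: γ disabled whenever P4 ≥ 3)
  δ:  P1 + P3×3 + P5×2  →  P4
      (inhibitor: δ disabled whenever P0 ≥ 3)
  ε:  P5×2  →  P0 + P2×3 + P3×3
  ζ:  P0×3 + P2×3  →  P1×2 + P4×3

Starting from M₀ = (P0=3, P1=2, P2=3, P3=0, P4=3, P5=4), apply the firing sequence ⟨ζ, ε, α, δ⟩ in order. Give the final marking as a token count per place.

step 1: fire ζ:  (P0=3, P1=2, P2=3, P3=0, P4=3, P5=4) → (P0=0, P1=4, P2=0, P3=0, P4=6, P5=4)
step 2: fire ε:  (P0=0, P1=4, P2=0, P3=0, P4=6, P5=4) → (P0=1, P1=4, P2=3, P3=3, P4=6, P5=2)
step 3: fire α:  (P0=1, P1=4, P2=3, P3=3, P4=6, P5=2) → (P0=1, P1=2, P2=3, P3=6, P4=6, P5=2)
step 4: fire δ:  (P0=1, P1=2, P2=3, P3=6, P4=6, P5=2) → (P0=1, P1=1, P2=3, P3=3, P4=7, P5=0)

(P0=1, P1=1, P2=3, P3=3, P4=7, P5=0)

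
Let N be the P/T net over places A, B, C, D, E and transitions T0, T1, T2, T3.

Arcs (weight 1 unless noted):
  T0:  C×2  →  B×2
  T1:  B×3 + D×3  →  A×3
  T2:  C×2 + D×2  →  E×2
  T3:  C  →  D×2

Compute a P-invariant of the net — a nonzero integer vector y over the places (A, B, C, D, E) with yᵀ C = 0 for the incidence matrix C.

y = (A:3, B:2, C:2, D:1, E:3)

Incidence matrix C (rows=places, cols=transitions):
       T0   T1   T2   T3
    A   0    3    0    0
    B   2   -3    0    0
    C  -2    0   -2   -1
    D   0   -3   -2    2
    E   0    0    2    0

Candidate y = [3, 2, 2, 1, 3]; check y·C column-wise:
  col T0: 3·0 + 2·2 + 2·-2 + 1·0 + 3·0 = 0
  col T1: 3·3 + 2·-3 + 2·0 + 1·-3 + 3·0 = 0
  col T2: 3·0 + 2·0 + 2·-2 + 1·-2 + 3·2 = 0
  col T3: 3·0 + 2·0 + 2·-1 + 1·2 + 3·0 = 0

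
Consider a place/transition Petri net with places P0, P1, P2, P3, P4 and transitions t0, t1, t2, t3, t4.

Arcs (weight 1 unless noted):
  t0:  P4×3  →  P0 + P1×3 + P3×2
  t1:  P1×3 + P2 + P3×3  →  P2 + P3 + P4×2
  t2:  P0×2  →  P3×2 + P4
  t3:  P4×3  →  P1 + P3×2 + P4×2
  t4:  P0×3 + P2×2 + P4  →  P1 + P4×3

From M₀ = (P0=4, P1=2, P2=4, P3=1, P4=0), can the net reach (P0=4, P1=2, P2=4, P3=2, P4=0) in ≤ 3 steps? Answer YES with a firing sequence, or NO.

depth 0: 1 marking
depth 1: 2 markings reached so far
depth 2: 3 markings reached so far
depth 3: 3 markings reached so far
(frontier empty at depth 3; search complete)
target is not among the 3 markings reachable within 3 steps

NO — not reachable within 3 firings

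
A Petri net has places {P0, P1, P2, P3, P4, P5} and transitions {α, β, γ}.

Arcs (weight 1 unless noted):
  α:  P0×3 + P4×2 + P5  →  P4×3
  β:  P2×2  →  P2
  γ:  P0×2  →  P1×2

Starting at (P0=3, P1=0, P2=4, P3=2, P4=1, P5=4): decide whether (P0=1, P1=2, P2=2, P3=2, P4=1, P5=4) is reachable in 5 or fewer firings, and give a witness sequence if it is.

step 1: fire β:  (P0=3, P1=0, P2=4, P3=2, P4=1, P5=4) → (P0=3, P1=0, P2=3, P3=2, P4=1, P5=4)
step 2: fire β:  (P0=3, P1=0, P2=3, P3=2, P4=1, P5=4) → (P0=3, P1=0, P2=2, P3=2, P4=1, P5=4)
step 3: fire γ:  (P0=3, P1=0, P2=2, P3=2, P4=1, P5=4) → (P0=1, P1=2, P2=2, P3=2, P4=1, P5=4)

YES — reachable via ⟨β, β, γ⟩ (3 firings)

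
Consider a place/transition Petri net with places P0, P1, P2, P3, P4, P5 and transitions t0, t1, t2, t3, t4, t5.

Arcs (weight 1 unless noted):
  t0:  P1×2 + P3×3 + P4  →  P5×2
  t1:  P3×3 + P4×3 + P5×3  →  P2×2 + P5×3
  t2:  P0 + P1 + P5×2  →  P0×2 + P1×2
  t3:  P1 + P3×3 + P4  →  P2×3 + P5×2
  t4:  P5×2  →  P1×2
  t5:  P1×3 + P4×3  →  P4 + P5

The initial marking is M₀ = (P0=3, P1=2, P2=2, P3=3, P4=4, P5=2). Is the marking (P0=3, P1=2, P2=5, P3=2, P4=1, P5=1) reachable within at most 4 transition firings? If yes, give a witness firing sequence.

depth 0: 1 marking
depth 1: 5 markings reached so far
depth 2: 11 markings reached so far
depth 3: 18 markings reached so far
depth 4: 23 markings reached so far
target is not among the 23 markings reachable within 4 steps

NO — not reachable within 4 firings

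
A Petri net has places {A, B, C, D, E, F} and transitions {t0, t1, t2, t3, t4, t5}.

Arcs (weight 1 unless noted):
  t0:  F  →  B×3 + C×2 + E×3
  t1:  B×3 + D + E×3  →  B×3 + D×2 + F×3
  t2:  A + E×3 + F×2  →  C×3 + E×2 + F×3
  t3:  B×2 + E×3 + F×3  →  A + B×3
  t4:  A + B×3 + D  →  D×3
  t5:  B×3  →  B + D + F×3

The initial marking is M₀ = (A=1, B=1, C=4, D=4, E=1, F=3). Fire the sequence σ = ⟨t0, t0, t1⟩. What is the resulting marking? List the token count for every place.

(A=1, B=7, C=8, D=5, E=4, F=4)

step 1: fire t0:  (A=1, B=1, C=4, D=4, E=1, F=3) → (A=1, B=4, C=6, D=4, E=4, F=2)
step 2: fire t0:  (A=1, B=4, C=6, D=4, E=4, F=2) → (A=1, B=7, C=8, D=4, E=7, F=1)
step 3: fire t1:  (A=1, B=7, C=8, D=4, E=7, F=1) → (A=1, B=7, C=8, D=5, E=4, F=4)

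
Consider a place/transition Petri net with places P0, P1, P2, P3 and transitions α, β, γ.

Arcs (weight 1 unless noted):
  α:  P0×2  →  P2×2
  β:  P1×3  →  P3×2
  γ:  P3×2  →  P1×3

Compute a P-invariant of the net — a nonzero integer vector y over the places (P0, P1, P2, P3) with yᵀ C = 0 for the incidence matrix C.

y = (P0:1, P1:0, P2:1, P3:0)

Incidence matrix C (rows=places, cols=transitions):
        α    β    γ
   P0  -2    0    0
   P1   0   -3    3
   P2   2    0    0
   P3   0    2   -2

Candidate y = [1, 0, 1, 0]; check y·C column-wise:
  col α: 1·-2 + 1·2 = 0
  col β: 1·0 + 0·-3 + 1·0 + 0·2 = 0
  col γ: 1·0 + 0·3 + 1·0 + 0·-2 = 0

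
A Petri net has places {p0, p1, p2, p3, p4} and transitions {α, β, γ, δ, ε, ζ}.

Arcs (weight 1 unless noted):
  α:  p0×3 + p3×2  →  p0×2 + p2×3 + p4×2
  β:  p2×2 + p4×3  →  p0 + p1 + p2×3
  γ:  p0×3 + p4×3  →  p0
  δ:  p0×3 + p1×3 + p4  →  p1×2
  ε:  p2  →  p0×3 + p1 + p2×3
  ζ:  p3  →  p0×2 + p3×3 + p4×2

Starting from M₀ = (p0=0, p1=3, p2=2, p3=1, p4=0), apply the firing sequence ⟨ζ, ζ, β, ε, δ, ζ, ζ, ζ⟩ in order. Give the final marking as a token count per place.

step 1: fire ζ:  (p0=0, p1=3, p2=2, p3=1, p4=0) → (p0=2, p1=3, p2=2, p3=3, p4=2)
step 2: fire ζ:  (p0=2, p1=3, p2=2, p3=3, p4=2) → (p0=4, p1=3, p2=2, p3=5, p4=4)
step 3: fire β:  (p0=4, p1=3, p2=2, p3=5, p4=4) → (p0=5, p1=4, p2=3, p3=5, p4=1)
step 4: fire ε:  (p0=5, p1=4, p2=3, p3=5, p4=1) → (p0=8, p1=5, p2=5, p3=5, p4=1)
step 5: fire δ:  (p0=8, p1=5, p2=5, p3=5, p4=1) → (p0=5, p1=4, p2=5, p3=5, p4=0)
step 6: fire ζ:  (p0=5, p1=4, p2=5, p3=5, p4=0) → (p0=7, p1=4, p2=5, p3=7, p4=2)
step 7: fire ζ:  (p0=7, p1=4, p2=5, p3=7, p4=2) → (p0=9, p1=4, p2=5, p3=9, p4=4)
step 8: fire ζ:  (p0=9, p1=4, p2=5, p3=9, p4=4) → (p0=11, p1=4, p2=5, p3=11, p4=6)

(p0=11, p1=4, p2=5, p3=11, p4=6)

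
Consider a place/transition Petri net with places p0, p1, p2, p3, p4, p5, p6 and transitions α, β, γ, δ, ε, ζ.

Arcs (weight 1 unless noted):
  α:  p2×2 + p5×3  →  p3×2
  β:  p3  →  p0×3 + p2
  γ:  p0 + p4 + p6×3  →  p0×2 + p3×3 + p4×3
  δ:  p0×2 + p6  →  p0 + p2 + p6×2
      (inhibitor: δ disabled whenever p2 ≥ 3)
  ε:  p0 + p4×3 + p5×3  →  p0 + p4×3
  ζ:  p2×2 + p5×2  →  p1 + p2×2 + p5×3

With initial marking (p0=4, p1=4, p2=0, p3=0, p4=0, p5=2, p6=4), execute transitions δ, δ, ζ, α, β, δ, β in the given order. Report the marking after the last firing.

(p0=7, p1=5, p2=3, p3=0, p4=0, p5=0, p6=7)

step 1: fire δ:  (p0=4, p1=4, p2=0, p3=0, p4=0, p5=2, p6=4) → (p0=3, p1=4, p2=1, p3=0, p4=0, p5=2, p6=5)
step 2: fire δ:  (p0=3, p1=4, p2=1, p3=0, p4=0, p5=2, p6=5) → (p0=2, p1=4, p2=2, p3=0, p4=0, p5=2, p6=6)
step 3: fire ζ:  (p0=2, p1=4, p2=2, p3=0, p4=0, p5=2, p6=6) → (p0=2, p1=5, p2=2, p3=0, p4=0, p5=3, p6=6)
step 4: fire α:  (p0=2, p1=5, p2=2, p3=0, p4=0, p5=3, p6=6) → (p0=2, p1=5, p2=0, p3=2, p4=0, p5=0, p6=6)
step 5: fire β:  (p0=2, p1=5, p2=0, p3=2, p4=0, p5=0, p6=6) → (p0=5, p1=5, p2=1, p3=1, p4=0, p5=0, p6=6)
step 6: fire δ:  (p0=5, p1=5, p2=1, p3=1, p4=0, p5=0, p6=6) → (p0=4, p1=5, p2=2, p3=1, p4=0, p5=0, p6=7)
step 7: fire β:  (p0=4, p1=5, p2=2, p3=1, p4=0, p5=0, p6=7) → (p0=7, p1=5, p2=3, p3=0, p4=0, p5=0, p6=7)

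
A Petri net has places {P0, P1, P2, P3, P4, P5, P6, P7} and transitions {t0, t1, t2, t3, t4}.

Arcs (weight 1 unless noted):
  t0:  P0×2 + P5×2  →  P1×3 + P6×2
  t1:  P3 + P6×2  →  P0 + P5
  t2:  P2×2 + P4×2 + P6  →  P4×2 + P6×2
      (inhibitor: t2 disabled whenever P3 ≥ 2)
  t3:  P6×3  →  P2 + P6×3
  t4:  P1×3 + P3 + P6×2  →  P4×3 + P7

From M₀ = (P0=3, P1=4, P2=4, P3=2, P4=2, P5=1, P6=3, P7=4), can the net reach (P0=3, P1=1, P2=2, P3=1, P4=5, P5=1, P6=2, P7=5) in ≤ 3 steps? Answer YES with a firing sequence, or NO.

step 1: fire t4:  (P0=3, P1=4, P2=4, P3=2, P4=2, P5=1, P6=3, P7=4) → (P0=3, P1=1, P2=4, P3=1, P4=5, P5=1, P6=1, P7=5)
step 2: fire t2:  (P0=3, P1=1, P2=4, P3=1, P4=5, P5=1, P6=1, P7=5) → (P0=3, P1=1, P2=2, P3=1, P4=5, P5=1, P6=2, P7=5)

YES — reachable via ⟨t4, t2⟩ (2 firings)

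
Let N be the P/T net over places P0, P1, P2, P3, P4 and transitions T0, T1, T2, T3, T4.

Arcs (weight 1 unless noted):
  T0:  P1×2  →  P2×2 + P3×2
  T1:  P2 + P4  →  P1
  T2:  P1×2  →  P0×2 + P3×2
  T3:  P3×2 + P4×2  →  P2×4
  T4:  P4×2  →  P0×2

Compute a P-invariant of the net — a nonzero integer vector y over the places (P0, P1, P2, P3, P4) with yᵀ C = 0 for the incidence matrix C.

Incidence matrix C (rows=places, cols=transitions):
       T0   T1   T2   T3   T4
   P0   0    0    2    0    2
   P1  -2    1   -2    0    0
   P2   2   -1    0    4    0
   P3   2    0    2   -2    0
   P4   0   -1    0   -2   -2

Candidate y = [1, 2, 1, 1, 1]; check y·C column-wise:
  col T0: 1·0 + 2·-2 + 1·2 + 1·2 + 1·0 = 0
  col T1: 1·0 + 2·1 + 1·-1 + 1·0 + 1·-1 = 0
  col T2: 1·2 + 2·-2 + 1·0 + 1·2 + 1·0 = 0
  col T3: 1·0 + 2·0 + 1·4 + 1·-2 + 1·-2 = 0
  col T4: 1·2 + 2·0 + 1·0 + 1·0 + 1·-2 = 0

y = (P0:1, P1:2, P2:1, P3:1, P4:1)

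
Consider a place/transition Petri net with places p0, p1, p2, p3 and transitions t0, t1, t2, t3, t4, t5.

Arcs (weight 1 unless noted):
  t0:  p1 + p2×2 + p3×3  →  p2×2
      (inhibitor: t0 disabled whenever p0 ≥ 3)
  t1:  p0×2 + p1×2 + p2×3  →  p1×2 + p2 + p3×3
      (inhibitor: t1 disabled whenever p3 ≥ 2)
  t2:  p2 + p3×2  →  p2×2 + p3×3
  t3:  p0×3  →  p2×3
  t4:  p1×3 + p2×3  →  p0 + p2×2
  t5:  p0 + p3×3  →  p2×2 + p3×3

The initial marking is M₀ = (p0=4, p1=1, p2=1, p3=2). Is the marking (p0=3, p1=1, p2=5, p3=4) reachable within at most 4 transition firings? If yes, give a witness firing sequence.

YES — reachable via ⟨t2, t2, t5⟩ (3 firings)

step 1: fire t2:  (p0=4, p1=1, p2=1, p3=2) → (p0=4, p1=1, p2=2, p3=3)
step 2: fire t2:  (p0=4, p1=1, p2=2, p3=3) → (p0=4, p1=1, p2=3, p3=4)
step 3: fire t5:  (p0=4, p1=1, p2=3, p3=4) → (p0=3, p1=1, p2=5, p3=4)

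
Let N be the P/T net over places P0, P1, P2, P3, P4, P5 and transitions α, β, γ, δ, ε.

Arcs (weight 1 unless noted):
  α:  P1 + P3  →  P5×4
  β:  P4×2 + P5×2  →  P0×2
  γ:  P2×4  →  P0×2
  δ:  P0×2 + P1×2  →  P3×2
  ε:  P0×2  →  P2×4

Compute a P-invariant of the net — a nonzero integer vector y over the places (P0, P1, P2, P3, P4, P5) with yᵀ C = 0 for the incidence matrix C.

y = (P0:2, P1:-1, P2:1, P3:1, P4:2, P5:0)

Incidence matrix C (rows=places, cols=transitions):
        α    β    γ    δ    ε
   P0   0    2    2   -2   -2
   P1  -1    0    0   -2    0
   P2   0    0   -4    0    4
   P3  -1    0    0    2    0
   P4   0   -2    0    0    0
   P5   4   -2    0    0    0

Candidate y = [2, -1, 1, 1, 2, 0]; check y·C column-wise:
  col α: 2·0 + -1·-1 + 1·0 + 1·-1 + 2·0 + 0·4 = 0
  col β: 2·2 + -1·0 + 1·0 + 1·0 + 2·-2 + 0·-2 = 0
  col γ: 2·2 + -1·0 + 1·-4 + 1·0 + 2·0 = 0
  col δ: 2·-2 + -1·-2 + 1·0 + 1·2 + 2·0 = 0
  col ε: 2·-2 + -1·0 + 1·4 + 1·0 + 2·0 = 0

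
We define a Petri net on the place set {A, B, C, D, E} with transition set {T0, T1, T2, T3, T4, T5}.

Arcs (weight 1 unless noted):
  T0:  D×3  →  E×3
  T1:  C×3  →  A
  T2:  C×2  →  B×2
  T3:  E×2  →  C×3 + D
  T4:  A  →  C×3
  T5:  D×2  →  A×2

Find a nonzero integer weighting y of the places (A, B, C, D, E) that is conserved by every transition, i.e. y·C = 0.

Incidence matrix C (rows=places, cols=transitions):
       T0   T1   T2   T3   T4   T5
    A   0    1    0    0   -1    2
    B   0    0    2    0    0    0
    C   0   -3   -2    3    3    0
    D  -3    0    0    1    0   -2
    E   3    0    0   -2    0    0

Candidate y = [3, 1, 1, 3, 3]; check y·C column-wise:
  col T0: 3·0 + 1·0 + 1·0 + 3·-3 + 3·3 = 0
  col T1: 3·1 + 1·0 + 1·-3 + 3·0 + 3·0 = 0
  col T2: 3·0 + 1·2 + 1·-2 + 3·0 + 3·0 = 0
  col T3: 3·0 + 1·0 + 1·3 + 3·1 + 3·-2 = 0
  col T4: 3·-1 + 1·0 + 1·3 + 3·0 + 3·0 = 0
  col T5: 3·2 + 1·0 + 1·0 + 3·-2 + 3·0 = 0

y = (A:3, B:1, C:1, D:3, E:3)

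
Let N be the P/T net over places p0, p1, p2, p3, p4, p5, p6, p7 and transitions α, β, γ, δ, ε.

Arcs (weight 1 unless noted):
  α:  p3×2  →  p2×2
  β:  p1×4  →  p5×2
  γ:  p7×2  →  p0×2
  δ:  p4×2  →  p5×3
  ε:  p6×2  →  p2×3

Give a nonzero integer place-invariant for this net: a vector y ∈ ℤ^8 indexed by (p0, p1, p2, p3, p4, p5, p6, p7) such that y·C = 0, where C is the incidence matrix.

y = (p0:0, p1:1, p2:0, p3:0, p4:3, p5:2, p6:0, p7:0)

Incidence matrix C (rows=places, cols=transitions):
        α    β    γ    δ    ε
   p0   0    0    2    0    0
   p1   0   -4    0    0    0
   p2   2    0    0    0    3
   p3  -2    0    0    0    0
   p4   0    0    0   -2    0
   p5   0    2    0    3    0
   p6   0    0    0    0   -2
   p7   0    0   -2    0    0

Candidate y = [0, 1, 0, 0, 3, 2, 0, 0]; check y·C column-wise:
  col α: 1·0 + 0·2 + 0·-2 + 3·0 + 2·0 = 0
  col β: 1·-4 + 3·0 + 2·2 = 0
  col γ: 0·2 + 1·0 + 3·0 + 2·0 + 0·-2 = 0
  col δ: 1·0 + 3·-2 + 2·3 = 0
  col ε: 1·0 + 0·3 + 3·0 + 2·0 + 0·-2 = 0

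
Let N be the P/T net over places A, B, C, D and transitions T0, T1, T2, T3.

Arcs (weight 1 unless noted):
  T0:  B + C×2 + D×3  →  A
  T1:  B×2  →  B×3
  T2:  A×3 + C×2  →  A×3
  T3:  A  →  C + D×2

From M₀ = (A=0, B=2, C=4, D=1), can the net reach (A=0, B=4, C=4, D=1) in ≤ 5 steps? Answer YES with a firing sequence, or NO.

step 1: fire T1:  (A=0, B=2, C=4, D=1) → (A=0, B=3, C=4, D=1)
step 2: fire T1:  (A=0, B=3, C=4, D=1) → (A=0, B=4, C=4, D=1)

YES — reachable via ⟨T1, T1⟩ (2 firings)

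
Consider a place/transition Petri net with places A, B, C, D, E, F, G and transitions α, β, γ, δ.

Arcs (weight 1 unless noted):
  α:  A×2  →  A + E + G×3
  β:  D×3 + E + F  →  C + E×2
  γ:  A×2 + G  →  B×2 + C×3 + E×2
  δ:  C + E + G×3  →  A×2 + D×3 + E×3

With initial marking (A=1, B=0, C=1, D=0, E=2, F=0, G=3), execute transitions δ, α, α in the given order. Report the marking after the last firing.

(A=1, B=0, C=0, D=3, E=6, F=0, G=6)

step 1: fire δ:  (A=1, B=0, C=1, D=0, E=2, F=0, G=3) → (A=3, B=0, C=0, D=3, E=4, F=0, G=0)
step 2: fire α:  (A=3, B=0, C=0, D=3, E=4, F=0, G=0) → (A=2, B=0, C=0, D=3, E=5, F=0, G=3)
step 3: fire α:  (A=2, B=0, C=0, D=3, E=5, F=0, G=3) → (A=1, B=0, C=0, D=3, E=6, F=0, G=6)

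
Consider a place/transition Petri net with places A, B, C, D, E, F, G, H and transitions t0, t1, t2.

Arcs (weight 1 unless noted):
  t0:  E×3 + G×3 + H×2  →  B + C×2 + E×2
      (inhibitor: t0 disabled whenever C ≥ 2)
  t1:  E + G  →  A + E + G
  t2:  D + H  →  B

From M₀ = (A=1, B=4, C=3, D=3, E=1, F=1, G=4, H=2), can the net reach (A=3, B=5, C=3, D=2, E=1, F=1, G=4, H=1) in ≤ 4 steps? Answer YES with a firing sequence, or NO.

step 1: fire t1:  (A=1, B=4, C=3, D=3, E=1, F=1, G=4, H=2) → (A=2, B=4, C=3, D=3, E=1, F=1, G=4, H=2)
step 2: fire t1:  (A=2, B=4, C=3, D=3, E=1, F=1, G=4, H=2) → (A=3, B=4, C=3, D=3, E=1, F=1, G=4, H=2)
step 3: fire t2:  (A=3, B=4, C=3, D=3, E=1, F=1, G=4, H=2) → (A=3, B=5, C=3, D=2, E=1, F=1, G=4, H=1)

YES — reachable via ⟨t1, t1, t2⟩ (3 firings)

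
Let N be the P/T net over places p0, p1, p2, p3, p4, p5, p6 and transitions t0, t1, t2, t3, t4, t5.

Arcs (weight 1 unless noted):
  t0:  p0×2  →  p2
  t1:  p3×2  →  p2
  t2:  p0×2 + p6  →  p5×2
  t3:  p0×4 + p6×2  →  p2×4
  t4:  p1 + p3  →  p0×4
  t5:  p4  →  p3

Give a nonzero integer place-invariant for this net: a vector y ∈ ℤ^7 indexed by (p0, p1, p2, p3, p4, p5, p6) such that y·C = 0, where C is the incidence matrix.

y = (p0:1, p1:3, p2:2, p3:1, p4:1, p5:2, p6:2)

Incidence matrix C (rows=places, cols=transitions):
       t0   t1   t2   t3   t4   t5
   p0  -2    0   -2   -4    4    0
   p1   0    0    0    0   -1    0
   p2   1    1    0    4    0    0
   p3   0   -2    0    0   -1    1
   p4   0    0    0    0    0   -1
   p5   0    0    2    0    0    0
   p6   0    0   -1   -2    0    0

Candidate y = [1, 3, 2, 1, 1, 2, 2]; check y·C column-wise:
  col t0: 1·-2 + 3·0 + 2·1 + 1·0 + 1·0 + 2·0 + 2·0 = 0
  col t1: 1·0 + 3·0 + 2·1 + 1·-2 + 1·0 + 2·0 + 2·0 = 0
  col t2: 1·-2 + 3·0 + 2·0 + 1·0 + 1·0 + 2·2 + 2·-1 = 0
  col t3: 1·-4 + 3·0 + 2·4 + 1·0 + 1·0 + 2·0 + 2·-2 = 0
  col t4: 1·4 + 3·-1 + 2·0 + 1·-1 + 1·0 + 2·0 + 2·0 = 0
  col t5: 1·0 + 3·0 + 2·0 + 1·1 + 1·-1 + 2·0 + 2·0 = 0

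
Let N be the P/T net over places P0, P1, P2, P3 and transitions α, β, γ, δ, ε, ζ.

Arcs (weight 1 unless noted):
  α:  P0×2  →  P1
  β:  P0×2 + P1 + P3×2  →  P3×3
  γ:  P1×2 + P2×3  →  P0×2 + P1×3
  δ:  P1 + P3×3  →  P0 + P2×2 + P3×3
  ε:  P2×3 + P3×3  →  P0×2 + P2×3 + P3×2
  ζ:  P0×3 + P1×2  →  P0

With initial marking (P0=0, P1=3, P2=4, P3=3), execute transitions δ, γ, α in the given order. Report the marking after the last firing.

(P0=1, P1=4, P2=3, P3=3)

step 1: fire δ:  (P0=0, P1=3, P2=4, P3=3) → (P0=1, P1=2, P2=6, P3=3)
step 2: fire γ:  (P0=1, P1=2, P2=6, P3=3) → (P0=3, P1=3, P2=3, P3=3)
step 3: fire α:  (P0=3, P1=3, P2=3, P3=3) → (P0=1, P1=4, P2=3, P3=3)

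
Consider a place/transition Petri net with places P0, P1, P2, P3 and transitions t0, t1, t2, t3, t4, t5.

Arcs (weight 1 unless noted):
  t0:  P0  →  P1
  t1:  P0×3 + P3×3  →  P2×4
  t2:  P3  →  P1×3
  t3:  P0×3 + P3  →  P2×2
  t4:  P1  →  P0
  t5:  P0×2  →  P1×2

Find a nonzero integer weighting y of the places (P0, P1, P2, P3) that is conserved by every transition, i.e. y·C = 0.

y = (P0:1, P1:1, P2:3, P3:3)

Incidence matrix C (rows=places, cols=transitions):
       t0   t1   t2   t3   t4   t5
   P0  -1   -3    0   -3    1   -2
   P1   1    0    3    0   -1    2
   P2   0    4    0    2    0    0
   P3   0   -3   -1   -1    0    0

Candidate y = [1, 1, 3, 3]; check y·C column-wise:
  col t0: 1·-1 + 1·1 + 3·0 + 3·0 = 0
  col t1: 1·-3 + 1·0 + 3·4 + 3·-3 = 0
  col t2: 1·0 + 1·3 + 3·0 + 3·-1 = 0
  col t3: 1·-3 + 1·0 + 3·2 + 3·-1 = 0
  col t4: 1·1 + 1·-1 + 3·0 + 3·0 = 0
  col t5: 1·-2 + 1·2 + 3·0 + 3·0 = 0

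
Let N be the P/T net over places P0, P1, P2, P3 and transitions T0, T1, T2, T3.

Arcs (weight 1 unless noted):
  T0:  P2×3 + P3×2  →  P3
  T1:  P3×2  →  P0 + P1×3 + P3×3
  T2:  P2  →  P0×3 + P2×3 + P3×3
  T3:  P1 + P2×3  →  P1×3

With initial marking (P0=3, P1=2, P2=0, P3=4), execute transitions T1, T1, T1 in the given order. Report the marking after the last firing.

step 1: fire T1:  (P0=3, P1=2, P2=0, P3=4) → (P0=4, P1=5, P2=0, P3=5)
step 2: fire T1:  (P0=4, P1=5, P2=0, P3=5) → (P0=5, P1=8, P2=0, P3=6)
step 3: fire T1:  (P0=5, P1=8, P2=0, P3=6) → (P0=6, P1=11, P2=0, P3=7)

(P0=6, P1=11, P2=0, P3=7)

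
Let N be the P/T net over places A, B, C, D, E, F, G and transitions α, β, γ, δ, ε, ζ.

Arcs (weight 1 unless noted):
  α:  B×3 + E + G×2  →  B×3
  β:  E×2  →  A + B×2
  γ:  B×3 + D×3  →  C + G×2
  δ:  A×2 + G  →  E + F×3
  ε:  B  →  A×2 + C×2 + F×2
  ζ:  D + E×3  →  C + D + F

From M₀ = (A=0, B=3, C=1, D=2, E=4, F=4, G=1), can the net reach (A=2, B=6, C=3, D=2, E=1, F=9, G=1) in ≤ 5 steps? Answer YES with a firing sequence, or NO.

NO — not reachable within 5 firings

depth 0: 1 marking
depth 1: 4 markings reached so far
depth 2: 9 markings reached so far
depth 3: 17 markings reached so far
depth 4: 25 markings reached so far
depth 5: 31 markings reached so far
target is not among the 31 markings reachable within 5 steps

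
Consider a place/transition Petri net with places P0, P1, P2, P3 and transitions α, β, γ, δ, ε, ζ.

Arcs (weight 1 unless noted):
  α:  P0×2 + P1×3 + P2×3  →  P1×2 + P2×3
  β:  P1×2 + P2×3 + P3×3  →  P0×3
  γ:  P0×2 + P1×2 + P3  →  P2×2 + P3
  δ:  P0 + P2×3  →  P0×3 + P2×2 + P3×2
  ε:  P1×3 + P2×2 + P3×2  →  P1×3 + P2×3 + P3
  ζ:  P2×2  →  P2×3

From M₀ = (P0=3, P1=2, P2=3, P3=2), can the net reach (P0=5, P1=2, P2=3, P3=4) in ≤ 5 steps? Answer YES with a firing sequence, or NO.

step 1: fire δ:  (P0=3, P1=2, P2=3, P3=2) → (P0=5, P1=2, P2=2, P3=4)
step 2: fire ζ:  (P0=5, P1=2, P2=2, P3=4) → (P0=5, P1=2, P2=3, P3=4)

YES — reachable via ⟨δ, ζ⟩ (2 firings)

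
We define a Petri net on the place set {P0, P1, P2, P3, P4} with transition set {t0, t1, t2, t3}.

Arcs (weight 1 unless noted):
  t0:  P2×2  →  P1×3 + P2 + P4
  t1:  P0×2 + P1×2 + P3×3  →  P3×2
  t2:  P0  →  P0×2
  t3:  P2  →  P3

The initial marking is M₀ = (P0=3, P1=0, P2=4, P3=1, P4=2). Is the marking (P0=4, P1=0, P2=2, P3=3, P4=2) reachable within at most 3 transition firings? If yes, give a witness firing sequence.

step 1: fire t2:  (P0=3, P1=0, P2=4, P3=1, P4=2) → (P0=4, P1=0, P2=4, P3=1, P4=2)
step 2: fire t3:  (P0=4, P1=0, P2=4, P3=1, P4=2) → (P0=4, P1=0, P2=3, P3=2, P4=2)
step 3: fire t3:  (P0=4, P1=0, P2=3, P3=2, P4=2) → (P0=4, P1=0, P2=2, P3=3, P4=2)

YES — reachable via ⟨t2, t3, t3⟩ (3 firings)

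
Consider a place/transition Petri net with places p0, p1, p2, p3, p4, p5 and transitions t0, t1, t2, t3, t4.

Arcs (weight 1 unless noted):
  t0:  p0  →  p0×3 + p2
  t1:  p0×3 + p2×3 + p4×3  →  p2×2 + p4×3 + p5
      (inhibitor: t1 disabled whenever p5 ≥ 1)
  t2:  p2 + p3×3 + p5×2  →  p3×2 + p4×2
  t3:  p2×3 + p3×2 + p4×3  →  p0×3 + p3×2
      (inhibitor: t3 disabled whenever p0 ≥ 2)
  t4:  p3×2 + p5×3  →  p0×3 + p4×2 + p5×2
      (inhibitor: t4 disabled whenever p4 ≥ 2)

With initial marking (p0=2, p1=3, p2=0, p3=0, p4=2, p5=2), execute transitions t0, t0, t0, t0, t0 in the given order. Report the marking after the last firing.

step 1: fire t0:  (p0=2, p1=3, p2=0, p3=0, p4=2, p5=2) → (p0=4, p1=3, p2=1, p3=0, p4=2, p5=2)
step 2: fire t0:  (p0=4, p1=3, p2=1, p3=0, p4=2, p5=2) → (p0=6, p1=3, p2=2, p3=0, p4=2, p5=2)
step 3: fire t0:  (p0=6, p1=3, p2=2, p3=0, p4=2, p5=2) → (p0=8, p1=3, p2=3, p3=0, p4=2, p5=2)
step 4: fire t0:  (p0=8, p1=3, p2=3, p3=0, p4=2, p5=2) → (p0=10, p1=3, p2=4, p3=0, p4=2, p5=2)
step 5: fire t0:  (p0=10, p1=3, p2=4, p3=0, p4=2, p5=2) → (p0=12, p1=3, p2=5, p3=0, p4=2, p5=2)

(p0=12, p1=3, p2=5, p3=0, p4=2, p5=2)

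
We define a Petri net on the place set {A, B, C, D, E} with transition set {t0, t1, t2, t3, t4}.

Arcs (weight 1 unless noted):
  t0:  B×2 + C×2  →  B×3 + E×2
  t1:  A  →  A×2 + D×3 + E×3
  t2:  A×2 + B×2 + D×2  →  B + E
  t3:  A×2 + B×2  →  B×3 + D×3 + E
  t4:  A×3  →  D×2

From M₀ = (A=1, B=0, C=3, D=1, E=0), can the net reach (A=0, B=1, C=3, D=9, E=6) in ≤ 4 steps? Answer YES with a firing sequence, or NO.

NO — not reachable within 4 firings

depth 0: 1 marking
depth 1: 2 markings reached so far
depth 2: 3 markings reached so far
depth 3: 5 markings reached so far
depth 4: 7 markings reached so far
target is not among the 7 markings reachable within 4 steps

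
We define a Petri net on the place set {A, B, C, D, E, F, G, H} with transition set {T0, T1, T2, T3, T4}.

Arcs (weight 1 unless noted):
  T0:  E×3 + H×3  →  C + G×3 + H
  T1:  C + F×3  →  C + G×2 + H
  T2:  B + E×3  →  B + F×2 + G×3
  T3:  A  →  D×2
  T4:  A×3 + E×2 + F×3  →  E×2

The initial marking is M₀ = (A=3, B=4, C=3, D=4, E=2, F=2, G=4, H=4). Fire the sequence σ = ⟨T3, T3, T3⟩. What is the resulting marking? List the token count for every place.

(A=0, B=4, C=3, D=10, E=2, F=2, G=4, H=4)

step 1: fire T3:  (A=3, B=4, C=3, D=4, E=2, F=2, G=4, H=4) → (A=2, B=4, C=3, D=6, E=2, F=2, G=4, H=4)
step 2: fire T3:  (A=2, B=4, C=3, D=6, E=2, F=2, G=4, H=4) → (A=1, B=4, C=3, D=8, E=2, F=2, G=4, H=4)
step 3: fire T3:  (A=1, B=4, C=3, D=8, E=2, F=2, G=4, H=4) → (A=0, B=4, C=3, D=10, E=2, F=2, G=4, H=4)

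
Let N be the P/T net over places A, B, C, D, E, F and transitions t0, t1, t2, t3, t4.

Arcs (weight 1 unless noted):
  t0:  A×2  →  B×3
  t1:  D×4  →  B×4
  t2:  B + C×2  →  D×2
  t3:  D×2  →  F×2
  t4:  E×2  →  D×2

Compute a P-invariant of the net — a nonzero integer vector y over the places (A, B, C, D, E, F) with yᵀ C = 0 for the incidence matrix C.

y = (A:3, B:2, C:1, D:2, E:2, F:2)

Incidence matrix C (rows=places, cols=transitions):
       t0   t1   t2   t3   t4
    A  -2    0    0    0    0
    B   3    4   -1    0    0
    C   0    0   -2    0    0
    D   0   -4    2   -2    2
    E   0    0    0    0   -2
    F   0    0    0    2    0

Candidate y = [3, 2, 1, 2, 2, 2]; check y·C column-wise:
  col t0: 3·-2 + 2·3 + 1·0 + 2·0 + 2·0 + 2·0 = 0
  col t1: 3·0 + 2·4 + 1·0 + 2·-4 + 2·0 + 2·0 = 0
  col t2: 3·0 + 2·-1 + 1·-2 + 2·2 + 2·0 + 2·0 = 0
  col t3: 3·0 + 2·0 + 1·0 + 2·-2 + 2·0 + 2·2 = 0
  col t4: 3·0 + 2·0 + 1·0 + 2·2 + 2·-2 + 2·0 = 0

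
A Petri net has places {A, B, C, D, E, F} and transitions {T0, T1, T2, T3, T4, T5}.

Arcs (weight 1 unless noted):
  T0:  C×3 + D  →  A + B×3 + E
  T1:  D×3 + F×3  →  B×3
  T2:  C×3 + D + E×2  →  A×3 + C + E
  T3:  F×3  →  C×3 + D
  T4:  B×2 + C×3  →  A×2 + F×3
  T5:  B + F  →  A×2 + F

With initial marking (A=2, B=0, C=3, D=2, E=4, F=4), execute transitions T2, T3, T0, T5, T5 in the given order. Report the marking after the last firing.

step 1: fire T2:  (A=2, B=0, C=3, D=2, E=4, F=4) → (A=5, B=0, C=1, D=1, E=3, F=4)
step 2: fire T3:  (A=5, B=0, C=1, D=1, E=3, F=4) → (A=5, B=0, C=4, D=2, E=3, F=1)
step 3: fire T0:  (A=5, B=0, C=4, D=2, E=3, F=1) → (A=6, B=3, C=1, D=1, E=4, F=1)
step 4: fire T5:  (A=6, B=3, C=1, D=1, E=4, F=1) → (A=8, B=2, C=1, D=1, E=4, F=1)
step 5: fire T5:  (A=8, B=2, C=1, D=1, E=4, F=1) → (A=10, B=1, C=1, D=1, E=4, F=1)

(A=10, B=1, C=1, D=1, E=4, F=1)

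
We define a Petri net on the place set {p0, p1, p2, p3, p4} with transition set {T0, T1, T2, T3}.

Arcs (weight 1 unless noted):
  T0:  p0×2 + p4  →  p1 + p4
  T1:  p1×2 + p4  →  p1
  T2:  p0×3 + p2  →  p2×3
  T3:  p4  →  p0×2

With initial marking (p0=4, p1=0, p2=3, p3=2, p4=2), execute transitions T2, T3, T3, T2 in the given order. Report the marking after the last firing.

(p0=2, p1=0, p2=7, p3=2, p4=0)

step 1: fire T2:  (p0=4, p1=0, p2=3, p3=2, p4=2) → (p0=1, p1=0, p2=5, p3=2, p4=2)
step 2: fire T3:  (p0=1, p1=0, p2=5, p3=2, p4=2) → (p0=3, p1=0, p2=5, p3=2, p4=1)
step 3: fire T3:  (p0=3, p1=0, p2=5, p3=2, p4=1) → (p0=5, p1=0, p2=5, p3=2, p4=0)
step 4: fire T2:  (p0=5, p1=0, p2=5, p3=2, p4=0) → (p0=2, p1=0, p2=7, p3=2, p4=0)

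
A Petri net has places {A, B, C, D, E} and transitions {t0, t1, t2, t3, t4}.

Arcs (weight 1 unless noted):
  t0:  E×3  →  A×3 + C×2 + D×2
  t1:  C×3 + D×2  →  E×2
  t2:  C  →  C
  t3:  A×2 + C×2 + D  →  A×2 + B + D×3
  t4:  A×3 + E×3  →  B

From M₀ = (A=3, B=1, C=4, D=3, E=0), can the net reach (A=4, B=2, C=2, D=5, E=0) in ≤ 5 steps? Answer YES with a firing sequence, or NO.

NO — not reachable within 5 firings

depth 0: 1 marking
depth 1: 3 markings reached so far
depth 2: 4 markings reached so far
depth 3: 4 markings reached so far
(frontier empty at depth 3; search complete)
target is not among the 4 markings reachable within 5 steps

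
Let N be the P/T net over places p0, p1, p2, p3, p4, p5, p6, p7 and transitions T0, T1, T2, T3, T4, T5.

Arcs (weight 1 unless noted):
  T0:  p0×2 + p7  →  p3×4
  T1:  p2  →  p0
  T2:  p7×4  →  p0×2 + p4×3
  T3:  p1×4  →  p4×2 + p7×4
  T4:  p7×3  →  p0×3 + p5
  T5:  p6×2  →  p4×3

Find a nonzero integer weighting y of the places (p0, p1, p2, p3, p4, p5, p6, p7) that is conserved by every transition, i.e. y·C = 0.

y = (p0:6, p1:-2, p2:6, p3:3, p4:-4, p5:-18, p6:-6, p7:0)

Incidence matrix C (rows=places, cols=transitions):
       T0   T1   T2   T3   T4   T5
   p0  -2    1    2    0    3    0
   p1   0    0    0   -4    0    0
   p2   0   -1    0    0    0    0
   p3   4    0    0    0    0    0
   p4   0    0    3    2    0    3
   p5   0    0    0    0    1    0
   p6   0    0    0    0    0   -2
   p7  -1    0   -4    4   -3    0

Candidate y = [6, -2, 6, 3, -4, -18, -6, 0]; check y·C column-wise:
  col T0: 6·-2 + -2·0 + 6·0 + 3·4 + -4·0 + -18·0 + -6·0 + 0·-1 = 0
  col T1: 6·1 + -2·0 + 6·-1 + 3·0 + -4·0 + -18·0 + -6·0 = 0
  col T2: 6·2 + -2·0 + 6·0 + 3·0 + -4·3 + -18·0 + -6·0 + 0·-4 = 0
  col T3: 6·0 + -2·-4 + 6·0 + 3·0 + -4·2 + -18·0 + -6·0 + 0·4 = 0
  col T4: 6·3 + -2·0 + 6·0 + 3·0 + -4·0 + -18·1 + -6·0 + 0·-3 = 0
  col T5: 6·0 + -2·0 + 6·0 + 3·0 + -4·3 + -18·0 + -6·-2 = 0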